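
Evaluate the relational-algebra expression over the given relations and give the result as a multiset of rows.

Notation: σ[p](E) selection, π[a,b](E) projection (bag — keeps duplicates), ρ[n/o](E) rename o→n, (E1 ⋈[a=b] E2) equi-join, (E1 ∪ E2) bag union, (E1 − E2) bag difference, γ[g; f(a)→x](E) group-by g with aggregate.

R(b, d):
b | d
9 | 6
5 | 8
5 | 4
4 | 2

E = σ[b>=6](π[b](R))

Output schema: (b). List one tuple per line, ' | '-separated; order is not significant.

Per-node cardinality:
  R → 4
  π[b](R) → 4
  σ[b>=6](π[b](R)) → 1

== RESULT ==
b
9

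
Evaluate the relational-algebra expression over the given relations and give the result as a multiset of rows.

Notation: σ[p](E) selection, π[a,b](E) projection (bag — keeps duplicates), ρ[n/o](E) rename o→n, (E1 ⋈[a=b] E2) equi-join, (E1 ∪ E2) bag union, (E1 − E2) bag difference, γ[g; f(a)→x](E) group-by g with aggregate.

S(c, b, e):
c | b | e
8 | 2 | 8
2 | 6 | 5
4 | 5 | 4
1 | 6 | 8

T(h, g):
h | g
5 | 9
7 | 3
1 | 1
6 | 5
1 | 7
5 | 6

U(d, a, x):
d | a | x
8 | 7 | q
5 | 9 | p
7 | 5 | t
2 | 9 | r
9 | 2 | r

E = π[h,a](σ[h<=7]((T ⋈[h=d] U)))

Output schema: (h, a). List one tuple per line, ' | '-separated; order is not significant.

Stepwise |·|:
  T → 6
  U → 5
  (T ⋈[h=d] U) → 3
  σ[h<=7]((T ⋈[h=d] U)) → 3
  π[h,a](σ[h<=7]((T ⋈[h=d] U))) → 3

== RESULT ==
h | a
5 | 9
5 | 9
7 | 5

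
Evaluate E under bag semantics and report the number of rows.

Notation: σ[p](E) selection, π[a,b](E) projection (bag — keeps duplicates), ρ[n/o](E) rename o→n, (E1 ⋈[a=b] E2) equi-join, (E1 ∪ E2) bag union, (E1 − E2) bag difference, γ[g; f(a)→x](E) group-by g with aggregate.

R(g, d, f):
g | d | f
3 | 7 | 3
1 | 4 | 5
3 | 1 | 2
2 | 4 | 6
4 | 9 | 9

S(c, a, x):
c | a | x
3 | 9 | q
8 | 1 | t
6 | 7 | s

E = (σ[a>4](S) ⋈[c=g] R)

Row counts bottom-up:
  S → 3
  σ[a>4](S) → 2
  R → 5
  (σ[a>4](S) ⋈[c=g] R) → 2

|E| = 2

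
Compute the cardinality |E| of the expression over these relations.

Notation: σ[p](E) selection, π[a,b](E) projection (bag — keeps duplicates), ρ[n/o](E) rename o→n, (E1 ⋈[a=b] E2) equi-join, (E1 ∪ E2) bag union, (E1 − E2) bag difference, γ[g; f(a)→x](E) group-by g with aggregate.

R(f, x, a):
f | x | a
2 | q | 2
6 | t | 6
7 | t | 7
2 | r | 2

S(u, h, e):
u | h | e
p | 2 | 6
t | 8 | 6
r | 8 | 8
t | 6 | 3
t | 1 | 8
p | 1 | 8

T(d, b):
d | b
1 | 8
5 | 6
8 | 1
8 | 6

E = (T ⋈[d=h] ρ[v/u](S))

Stepwise |·|:
  T → 4
  S → 6
  ρ[v/u](S) → 6
  (T ⋈[d=h] ρ[v/u](S)) → 6

|E| = 6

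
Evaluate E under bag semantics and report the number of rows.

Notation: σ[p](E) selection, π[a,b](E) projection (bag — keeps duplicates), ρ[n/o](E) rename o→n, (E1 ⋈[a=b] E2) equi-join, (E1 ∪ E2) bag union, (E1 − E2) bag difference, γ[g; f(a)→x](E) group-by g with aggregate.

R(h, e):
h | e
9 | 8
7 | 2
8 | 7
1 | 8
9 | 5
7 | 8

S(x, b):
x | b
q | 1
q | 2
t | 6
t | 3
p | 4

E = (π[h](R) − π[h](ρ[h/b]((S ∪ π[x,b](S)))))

Row counts bottom-up:
  R → 6
  π[h](R) → 6
  S → 5
  S → 5
  π[x,b](S) → 5
  (S ∪ π[x,b](S)) → 10
  ρ[h/b]((S ∪ π[x,b](S))) → 10
  π[h](ρ[h/b]((S ∪ π[x,b](S)))) → 10
  (π[h](R) − π[h](ρ[h/b]((S ∪ π[x,b](S))))) → 5

|E| = 5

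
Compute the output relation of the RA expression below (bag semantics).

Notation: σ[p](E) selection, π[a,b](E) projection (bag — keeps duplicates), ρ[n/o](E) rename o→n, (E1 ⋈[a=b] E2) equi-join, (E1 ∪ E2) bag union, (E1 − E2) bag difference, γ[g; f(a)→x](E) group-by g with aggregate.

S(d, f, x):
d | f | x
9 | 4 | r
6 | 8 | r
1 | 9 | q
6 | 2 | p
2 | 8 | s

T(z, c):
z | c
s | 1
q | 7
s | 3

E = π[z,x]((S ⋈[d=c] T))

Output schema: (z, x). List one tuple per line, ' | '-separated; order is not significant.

Stepwise |·|:
  S → 5
  T → 3
  (S ⋈[d=c] T) → 1
  π[z,x]((S ⋈[d=c] T)) → 1

== RESULT ==
z | x
s | q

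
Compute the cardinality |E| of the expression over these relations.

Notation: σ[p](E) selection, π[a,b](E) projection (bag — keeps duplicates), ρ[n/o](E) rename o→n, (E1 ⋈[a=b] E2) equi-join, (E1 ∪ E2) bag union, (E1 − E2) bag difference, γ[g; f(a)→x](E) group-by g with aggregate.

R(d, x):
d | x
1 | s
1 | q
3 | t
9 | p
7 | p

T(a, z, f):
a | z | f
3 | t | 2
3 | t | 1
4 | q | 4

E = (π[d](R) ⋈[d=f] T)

Stepwise |·|:
  R → 5
  π[d](R) → 5
  T → 3
  (π[d](R) ⋈[d=f] T) → 2

|E| = 2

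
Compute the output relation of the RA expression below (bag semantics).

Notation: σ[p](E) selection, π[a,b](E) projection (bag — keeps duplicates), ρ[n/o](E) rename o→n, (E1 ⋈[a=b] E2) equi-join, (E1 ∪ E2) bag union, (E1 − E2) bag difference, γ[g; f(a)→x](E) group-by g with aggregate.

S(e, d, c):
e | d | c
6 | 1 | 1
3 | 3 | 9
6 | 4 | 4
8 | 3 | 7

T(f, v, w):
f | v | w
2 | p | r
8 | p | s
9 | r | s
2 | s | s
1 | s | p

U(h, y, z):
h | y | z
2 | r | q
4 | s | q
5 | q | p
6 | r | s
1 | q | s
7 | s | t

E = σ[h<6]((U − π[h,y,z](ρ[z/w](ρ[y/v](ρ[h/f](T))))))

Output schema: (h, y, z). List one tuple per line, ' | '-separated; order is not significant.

Row counts bottom-up:
  U → 6
  T → 5
  ρ[h/f](T) → 5
  ρ[y/v](ρ[h/f](T)) → 5
  ρ[z/w](ρ[y/v](ρ[h/f](T))) → 5
  π[h,y,z](ρ[z/w](ρ[y/v](ρ[h/f](T)))) → 5
  (U − π[h,y,z](ρ[z/w](ρ[y/v](ρ[h/f](T))))) → 6
  σ[h<6]((U − π[h,y,z](ρ[z/w](ρ[y/v](ρ[h/f](T)))))) → 4

== RESULT ==
h | y | z
1 | q | s
2 | r | q
4 | s | q
5 | q | p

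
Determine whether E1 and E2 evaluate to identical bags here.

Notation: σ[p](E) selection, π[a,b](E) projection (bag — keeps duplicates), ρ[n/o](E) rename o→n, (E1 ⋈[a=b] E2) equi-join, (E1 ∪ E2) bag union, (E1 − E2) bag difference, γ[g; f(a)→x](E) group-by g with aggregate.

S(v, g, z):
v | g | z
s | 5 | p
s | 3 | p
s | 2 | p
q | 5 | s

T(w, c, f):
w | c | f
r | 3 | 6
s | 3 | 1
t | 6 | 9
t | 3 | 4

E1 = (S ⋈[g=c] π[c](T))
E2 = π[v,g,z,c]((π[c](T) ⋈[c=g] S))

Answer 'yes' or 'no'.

E1 stepwise |·|:
  S → 4
  T → 4
  π[c](T) → 4
  (S ⋈[g=c] π[c](T)) → 3
E2 stepwise |·|:
  T → 4
  π[c](T) → 4
  S → 4
  (π[c](T) ⋈[c=g] S) → 3
  π[v,g,z,c]((π[c](T) ⋈[c=g] S)) → 3

E1 and E2 produce the same multiset:
v | g | z | c
s | 3 | p | 3
s | 3 | p | 3
s | 3 | p | 3

yes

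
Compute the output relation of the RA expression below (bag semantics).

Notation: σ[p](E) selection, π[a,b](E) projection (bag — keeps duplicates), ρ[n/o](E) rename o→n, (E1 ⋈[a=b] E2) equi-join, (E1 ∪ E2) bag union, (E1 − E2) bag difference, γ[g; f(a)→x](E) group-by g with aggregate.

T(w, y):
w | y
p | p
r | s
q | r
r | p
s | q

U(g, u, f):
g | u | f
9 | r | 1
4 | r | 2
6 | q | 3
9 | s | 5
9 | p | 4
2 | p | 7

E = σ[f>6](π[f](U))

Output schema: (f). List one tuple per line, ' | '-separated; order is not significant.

Stepwise |·|:
  U → 6
  π[f](U) → 6
  σ[f>6](π[f](U)) → 1

== RESULT ==
f
7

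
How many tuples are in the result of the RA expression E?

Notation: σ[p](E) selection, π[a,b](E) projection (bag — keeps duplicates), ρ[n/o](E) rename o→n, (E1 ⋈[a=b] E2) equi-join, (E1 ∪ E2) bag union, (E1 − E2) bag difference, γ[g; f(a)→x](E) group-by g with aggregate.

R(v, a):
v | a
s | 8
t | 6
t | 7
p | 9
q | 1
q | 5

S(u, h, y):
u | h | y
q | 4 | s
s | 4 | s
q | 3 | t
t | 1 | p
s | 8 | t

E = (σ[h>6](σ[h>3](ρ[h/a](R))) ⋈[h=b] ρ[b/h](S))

Subexpression sizes:
  R → 6
  ρ[h/a](R) → 6
  σ[h>3](ρ[h/a](R)) → 5
  σ[h>6](σ[h>3](ρ[h/a](R))) → 3
  S → 5
  ρ[b/h](S) → 5
  (σ[h>6](σ[h>3](ρ[h/a](R))) ⋈[h=b] ρ[b/h](S)) → 1

|E| = 1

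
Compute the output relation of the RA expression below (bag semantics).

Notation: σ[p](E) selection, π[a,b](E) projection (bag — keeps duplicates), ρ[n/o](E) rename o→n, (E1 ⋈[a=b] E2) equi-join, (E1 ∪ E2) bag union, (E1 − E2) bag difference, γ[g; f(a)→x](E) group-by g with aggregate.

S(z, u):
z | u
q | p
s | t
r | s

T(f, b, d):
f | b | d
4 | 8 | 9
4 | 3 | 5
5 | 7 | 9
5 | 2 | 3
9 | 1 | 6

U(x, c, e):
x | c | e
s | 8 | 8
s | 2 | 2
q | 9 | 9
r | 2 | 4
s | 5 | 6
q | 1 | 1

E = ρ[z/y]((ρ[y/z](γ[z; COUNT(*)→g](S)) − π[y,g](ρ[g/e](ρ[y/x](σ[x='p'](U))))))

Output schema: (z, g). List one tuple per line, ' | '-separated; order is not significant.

Per-node cardinality:
  S → 3
  γ[z; COUNT(*)→g](S) → 3
  ρ[y/z](γ[z; COUNT(*)→g](S)) → 3
  U → 6
  σ[x='p'](U) → 0
  ρ[y/x](σ[x='p'](U)) → 0
  ρ[g/e](ρ[y/x](σ[x='p'](U))) → 0
  π[y,g](ρ[g/e](ρ[y/x](σ[x='p'](U)))) → 0
  (ρ[y/z](γ[z; COUNT(*)→g](S)) − π[y,g](ρ[g/e](ρ[y/x](σ[x='p'](U))))) → 3
  ρ[z/y]((ρ[y/z](γ[z; COUNT(*)→g](S)) − π[y,g](ρ[g/e](ρ[y/x](σ[x='p'](U)))))) → 3

== RESULT ==
z | g
q | 1
r | 1
s | 1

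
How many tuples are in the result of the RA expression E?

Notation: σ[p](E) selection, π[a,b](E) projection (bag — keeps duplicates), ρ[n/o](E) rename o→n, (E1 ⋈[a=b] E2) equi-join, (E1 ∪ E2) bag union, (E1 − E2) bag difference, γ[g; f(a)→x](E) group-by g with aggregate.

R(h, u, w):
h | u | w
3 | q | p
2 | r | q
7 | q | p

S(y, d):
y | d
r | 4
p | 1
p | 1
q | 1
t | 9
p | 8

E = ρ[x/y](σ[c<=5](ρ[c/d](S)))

Subexpression sizes:
  S → 6
  ρ[c/d](S) → 6
  σ[c<=5](ρ[c/d](S)) → 4
  ρ[x/y](σ[c<=5](ρ[c/d](S))) → 4

|E| = 4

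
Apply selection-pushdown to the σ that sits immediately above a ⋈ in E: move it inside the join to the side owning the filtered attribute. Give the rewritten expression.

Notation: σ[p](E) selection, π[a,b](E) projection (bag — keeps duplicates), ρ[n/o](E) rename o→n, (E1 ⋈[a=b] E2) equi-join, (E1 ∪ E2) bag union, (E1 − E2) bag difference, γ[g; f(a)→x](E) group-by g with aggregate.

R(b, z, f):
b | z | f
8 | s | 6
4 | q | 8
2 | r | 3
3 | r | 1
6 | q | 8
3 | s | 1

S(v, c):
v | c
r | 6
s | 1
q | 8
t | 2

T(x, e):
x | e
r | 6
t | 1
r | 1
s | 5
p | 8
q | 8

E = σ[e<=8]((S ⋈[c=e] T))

σ filters on e, owned by the right side.
E' = (S ⋈[c=e] σ[e<=8](T))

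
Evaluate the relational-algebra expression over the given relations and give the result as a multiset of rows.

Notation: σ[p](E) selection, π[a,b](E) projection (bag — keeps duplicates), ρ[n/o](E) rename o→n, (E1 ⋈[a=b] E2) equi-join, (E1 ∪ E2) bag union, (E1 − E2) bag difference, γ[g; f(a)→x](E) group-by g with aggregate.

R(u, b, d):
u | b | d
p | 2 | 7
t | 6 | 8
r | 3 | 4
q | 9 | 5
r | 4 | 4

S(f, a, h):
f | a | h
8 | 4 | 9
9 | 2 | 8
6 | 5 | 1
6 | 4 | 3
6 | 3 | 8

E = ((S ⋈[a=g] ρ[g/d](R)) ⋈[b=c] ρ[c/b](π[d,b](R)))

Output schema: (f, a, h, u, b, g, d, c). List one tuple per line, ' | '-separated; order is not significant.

Stepwise |·|:
  S → 5
  R → 5
  ρ[g/d](R) → 5
  (S ⋈[a=g] ρ[g/d](R)) → 5
  R → 5
  π[d,b](R) → 5
  ρ[c/b](π[d,b](R)) → 5
  ((S ⋈[a=g] ρ[g/d](R)) ⋈[b=c] ρ[c/b](π[d,b](R))) → 5

== RESULT ==
f | a | h | u | b | g | d | c
6 | 4 | 3 | r | 3 | 4 | 4 | 3
6 | 4 | 3 | r | 4 | 4 | 4 | 4
6 | 5 | 1 | q | 9 | 5 | 5 | 9
8 | 4 | 9 | r | 3 | 4 | 4 | 3
8 | 4 | 9 | r | 4 | 4 | 4 | 4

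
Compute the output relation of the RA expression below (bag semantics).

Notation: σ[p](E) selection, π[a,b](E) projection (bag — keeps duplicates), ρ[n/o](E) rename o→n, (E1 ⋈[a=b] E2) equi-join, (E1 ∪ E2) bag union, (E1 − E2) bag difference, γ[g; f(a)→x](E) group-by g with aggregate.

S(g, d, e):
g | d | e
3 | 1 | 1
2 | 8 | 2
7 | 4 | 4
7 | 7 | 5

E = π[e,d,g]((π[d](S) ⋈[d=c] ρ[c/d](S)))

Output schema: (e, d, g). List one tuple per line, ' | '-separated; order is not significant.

Stepwise |·|:
  S → 4
  π[d](S) → 4
  S → 4
  ρ[c/d](S) → 4
  (π[d](S) ⋈[d=c] ρ[c/d](S)) → 4
  π[e,d,g]((π[d](S) ⋈[d=c] ρ[c/d](S))) → 4

== RESULT ==
e | d | g
1 | 1 | 3
2 | 8 | 2
4 | 4 | 7
5 | 7 | 7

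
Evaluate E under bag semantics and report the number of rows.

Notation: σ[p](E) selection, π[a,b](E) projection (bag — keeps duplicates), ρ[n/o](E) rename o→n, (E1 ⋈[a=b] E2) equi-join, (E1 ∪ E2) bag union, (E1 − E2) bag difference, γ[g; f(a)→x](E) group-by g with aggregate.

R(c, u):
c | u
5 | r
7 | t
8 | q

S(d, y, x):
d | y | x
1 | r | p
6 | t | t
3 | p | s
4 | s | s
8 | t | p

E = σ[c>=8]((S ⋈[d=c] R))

Stepwise |·|:
  S → 5
  R → 3
  (S ⋈[d=c] R) → 1
  σ[c>=8]((S ⋈[d=c] R)) → 1

|E| = 1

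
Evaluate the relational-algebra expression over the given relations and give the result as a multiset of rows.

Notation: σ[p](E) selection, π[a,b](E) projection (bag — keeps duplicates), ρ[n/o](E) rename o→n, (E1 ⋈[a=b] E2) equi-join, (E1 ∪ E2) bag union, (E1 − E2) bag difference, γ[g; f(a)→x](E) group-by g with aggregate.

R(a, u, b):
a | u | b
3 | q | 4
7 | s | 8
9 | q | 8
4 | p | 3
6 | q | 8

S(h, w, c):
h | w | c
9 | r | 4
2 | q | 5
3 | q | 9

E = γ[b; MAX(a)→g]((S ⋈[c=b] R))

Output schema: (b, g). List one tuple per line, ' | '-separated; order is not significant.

Row counts bottom-up:
  S → 3
  R → 5
  (S ⋈[c=b] R) → 1
  γ[b; MAX(a)→g]((S ⋈[c=b] R)) → 1

== RESULT ==
b | g
4 | 3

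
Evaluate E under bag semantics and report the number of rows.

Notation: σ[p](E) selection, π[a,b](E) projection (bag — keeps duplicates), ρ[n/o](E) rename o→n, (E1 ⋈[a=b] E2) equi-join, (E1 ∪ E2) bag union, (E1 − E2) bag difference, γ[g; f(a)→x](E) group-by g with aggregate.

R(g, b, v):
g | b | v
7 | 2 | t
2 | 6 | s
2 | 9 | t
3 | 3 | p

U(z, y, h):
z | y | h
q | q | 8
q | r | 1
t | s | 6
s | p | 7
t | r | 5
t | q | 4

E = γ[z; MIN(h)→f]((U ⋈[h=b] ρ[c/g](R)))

Subexpression sizes:
  U → 6
  R → 4
  ρ[c/g](R) → 4
  (U ⋈[h=b] ρ[c/g](R)) → 1
  γ[z; MIN(h)→f]((U ⋈[h=b] ρ[c/g](R))) → 1

|E| = 1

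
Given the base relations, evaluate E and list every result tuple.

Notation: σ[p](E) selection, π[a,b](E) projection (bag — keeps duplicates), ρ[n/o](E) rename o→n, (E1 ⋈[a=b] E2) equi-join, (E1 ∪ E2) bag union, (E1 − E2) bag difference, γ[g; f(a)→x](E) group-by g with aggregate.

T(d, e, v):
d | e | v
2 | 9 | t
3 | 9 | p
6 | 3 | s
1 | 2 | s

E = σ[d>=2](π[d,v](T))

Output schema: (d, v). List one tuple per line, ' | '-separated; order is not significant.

Per-node cardinality:
  T → 4
  π[d,v](T) → 4
  σ[d>=2](π[d,v](T)) → 3

== RESULT ==
d | v
2 | t
3 | p
6 | s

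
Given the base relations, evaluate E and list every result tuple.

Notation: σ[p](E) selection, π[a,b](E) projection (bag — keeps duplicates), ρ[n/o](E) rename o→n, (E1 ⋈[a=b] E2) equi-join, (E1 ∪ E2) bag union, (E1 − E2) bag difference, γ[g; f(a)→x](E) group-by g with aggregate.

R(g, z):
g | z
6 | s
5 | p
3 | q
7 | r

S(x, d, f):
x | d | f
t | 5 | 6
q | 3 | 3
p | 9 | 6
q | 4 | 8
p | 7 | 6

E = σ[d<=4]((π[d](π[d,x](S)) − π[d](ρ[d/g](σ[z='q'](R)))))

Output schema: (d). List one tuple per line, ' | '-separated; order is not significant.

Subexpression sizes:
  S → 5
  π[d,x](S) → 5
  π[d](π[d,x](S)) → 5
  R → 4
  σ[z='q'](R) → 1
  ρ[d/g](σ[z='q'](R)) → 1
  π[d](ρ[d/g](σ[z='q'](R))) → 1
  (π[d](π[d,x](S)) − π[d](ρ[d/g](σ[z='q'](R)))) → 4
  σ[d<=4]((π[d](π[d,x](S)) − π[d](ρ[d/g](σ[z='q'](R))))) → 1

== RESULT ==
d
4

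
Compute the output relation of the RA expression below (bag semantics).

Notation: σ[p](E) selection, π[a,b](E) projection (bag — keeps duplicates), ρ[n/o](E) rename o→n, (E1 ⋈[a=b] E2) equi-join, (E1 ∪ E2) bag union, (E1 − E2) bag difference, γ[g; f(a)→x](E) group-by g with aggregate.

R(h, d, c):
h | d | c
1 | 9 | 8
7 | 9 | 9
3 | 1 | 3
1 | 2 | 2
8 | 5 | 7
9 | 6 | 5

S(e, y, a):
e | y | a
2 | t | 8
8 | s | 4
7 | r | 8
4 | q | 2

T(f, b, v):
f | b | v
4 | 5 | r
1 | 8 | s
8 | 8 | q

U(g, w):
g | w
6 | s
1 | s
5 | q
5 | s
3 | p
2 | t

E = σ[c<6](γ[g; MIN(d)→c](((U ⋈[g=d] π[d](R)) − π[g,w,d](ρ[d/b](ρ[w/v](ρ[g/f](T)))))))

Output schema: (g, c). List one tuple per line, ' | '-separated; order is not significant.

Stepwise |·|:
  U → 6
  R → 6
  π[d](R) → 6
  (U ⋈[g=d] π[d](R)) → 5
  T → 3
  ρ[g/f](T) → 3
  ρ[w/v](ρ[g/f](T)) → 3
  ρ[d/b](ρ[w/v](ρ[g/f](T))) → 3
  π[g,w,d](ρ[d/b](ρ[w/v](ρ[g/f](T)))) → 3
  ((U ⋈[g=d] π[d](R)) − π[g,w,d](ρ[d/b](ρ[w/v](ρ[g/f](T))))) → 5
  γ[g; MIN(d)→c](((U ⋈[g=d] π[d](R)) − π[g,w,d](ρ[d/b](ρ[w/v](ρ[g/f](T)))))) → 4
  σ[c<6](γ[g; MIN(d)→c](((U ⋈[g=d] π[d](R)) − π[g,w,d](ρ[d/b](ρ[w/v](ρ[g/f](T))))))) → 3

== RESULT ==
g | c
1 | 1
2 | 2
5 | 5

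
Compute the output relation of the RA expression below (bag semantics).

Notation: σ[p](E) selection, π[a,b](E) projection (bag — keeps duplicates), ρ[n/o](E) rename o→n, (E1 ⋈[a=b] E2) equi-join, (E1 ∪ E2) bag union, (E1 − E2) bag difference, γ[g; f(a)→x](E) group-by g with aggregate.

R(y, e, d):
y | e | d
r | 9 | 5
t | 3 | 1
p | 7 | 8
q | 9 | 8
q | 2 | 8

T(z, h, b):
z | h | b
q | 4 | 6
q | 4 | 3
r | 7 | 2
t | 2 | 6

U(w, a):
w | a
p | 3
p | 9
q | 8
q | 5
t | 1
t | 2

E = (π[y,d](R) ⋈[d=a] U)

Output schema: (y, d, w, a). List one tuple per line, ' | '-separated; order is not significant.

Row counts bottom-up:
  R → 5
  π[y,d](R) → 5
  U → 6
  (π[y,d](R) ⋈[d=a] U) → 5

== RESULT ==
y | d | w | a
p | 8 | q | 8
q | 8 | q | 8
q | 8 | q | 8
r | 5 | q | 5
t | 1 | t | 1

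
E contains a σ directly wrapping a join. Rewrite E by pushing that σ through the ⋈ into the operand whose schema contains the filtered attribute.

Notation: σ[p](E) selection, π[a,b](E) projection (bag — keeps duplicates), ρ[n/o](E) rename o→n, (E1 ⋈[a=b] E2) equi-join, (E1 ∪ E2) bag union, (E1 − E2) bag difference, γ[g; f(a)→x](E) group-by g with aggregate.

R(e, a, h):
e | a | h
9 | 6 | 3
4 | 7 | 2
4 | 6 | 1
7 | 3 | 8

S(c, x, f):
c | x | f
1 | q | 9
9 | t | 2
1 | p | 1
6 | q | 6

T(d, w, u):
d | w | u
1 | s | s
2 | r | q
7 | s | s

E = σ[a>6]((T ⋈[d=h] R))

σ filters on a, owned by the right side.
E' = (T ⋈[d=h] σ[a>6](R))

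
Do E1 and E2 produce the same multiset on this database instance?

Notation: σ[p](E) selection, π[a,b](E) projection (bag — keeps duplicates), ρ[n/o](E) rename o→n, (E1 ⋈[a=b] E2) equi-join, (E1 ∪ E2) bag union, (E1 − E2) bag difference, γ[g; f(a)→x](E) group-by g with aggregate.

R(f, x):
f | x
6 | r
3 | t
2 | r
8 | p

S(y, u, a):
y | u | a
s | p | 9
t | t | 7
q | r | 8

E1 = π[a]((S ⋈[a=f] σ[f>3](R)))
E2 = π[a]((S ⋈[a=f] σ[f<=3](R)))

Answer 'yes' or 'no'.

E1 per-node cardinality:
  S → 3
  R → 4
  σ[f>3](R) → 2
  (S ⋈[a=f] σ[f>3](R)) → 1
  π[a]((S ⋈[a=f] σ[f>3](R))) → 1
E2 per-node cardinality:
  S → 3
  R → 4
  σ[f<=3](R) → 2
  (S ⋈[a=f] σ[f<=3](R)) → 0
  π[a]((S ⋈[a=f] σ[f<=3](R))) → 0

E1 result:
a
8
E2 result:
a
(0 rows)
Witness: (8,) appears 1× in E1 but 0× in E2.

no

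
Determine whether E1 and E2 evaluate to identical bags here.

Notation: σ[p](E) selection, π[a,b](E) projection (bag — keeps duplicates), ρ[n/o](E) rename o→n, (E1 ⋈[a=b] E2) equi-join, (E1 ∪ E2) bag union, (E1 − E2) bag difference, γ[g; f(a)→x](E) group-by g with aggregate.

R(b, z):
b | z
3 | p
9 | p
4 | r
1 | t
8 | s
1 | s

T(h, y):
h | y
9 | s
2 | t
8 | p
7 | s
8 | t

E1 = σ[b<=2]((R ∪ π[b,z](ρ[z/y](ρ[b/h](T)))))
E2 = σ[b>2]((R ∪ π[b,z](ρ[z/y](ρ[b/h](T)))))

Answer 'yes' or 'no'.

E1 subexpression sizes:
  R → 6
  T → 5
  ρ[b/h](T) → 5
  ρ[z/y](ρ[b/h](T)) → 5
  π[b,z](ρ[z/y](ρ[b/h](T))) → 5
  (R ∪ π[b,z](ρ[z/y](ρ[b/h](T)))) → 11
  σ[b<=2]((R ∪ π[b,z](ρ[z/y](ρ[b/h](T))))) → 3
E2 subexpression sizes:
  R → 6
  T → 5
  ρ[b/h](T) → 5
  ρ[z/y](ρ[b/h](T)) → 5
  π[b,z](ρ[z/y](ρ[b/h](T))) → 5
  (R ∪ π[b,z](ρ[z/y](ρ[b/h](T)))) → 11
  σ[b>2]((R ∪ π[b,z](ρ[z/y](ρ[b/h](T))))) → 8

E1 result:
b | z
1 | s
1 | t
2 | t
E2 result:
b | z
3 | p
4 | r
7 | s
8 | p
8 | s
8 | t
9 | p
9 | s
Witness: (9, 's') appears 0× in E1 but 1× in E2.

no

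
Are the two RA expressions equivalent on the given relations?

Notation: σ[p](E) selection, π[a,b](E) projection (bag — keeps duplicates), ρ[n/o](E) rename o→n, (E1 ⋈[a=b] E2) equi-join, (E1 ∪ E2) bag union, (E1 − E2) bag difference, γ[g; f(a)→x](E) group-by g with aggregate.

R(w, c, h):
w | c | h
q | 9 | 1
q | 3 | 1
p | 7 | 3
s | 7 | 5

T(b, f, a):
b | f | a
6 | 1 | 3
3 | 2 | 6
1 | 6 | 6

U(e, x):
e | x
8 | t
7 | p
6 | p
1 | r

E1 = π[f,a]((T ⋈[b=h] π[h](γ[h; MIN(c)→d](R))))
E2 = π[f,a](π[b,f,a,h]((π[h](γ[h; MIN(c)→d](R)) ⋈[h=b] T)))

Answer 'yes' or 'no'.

E1 subexpression sizes:
  T → 3
  R → 4
  γ[h; MIN(c)→d](R) → 3
  π[h](γ[h; MIN(c)→d](R)) → 3
  (T ⋈[b=h] π[h](γ[h; MIN(c)→d](R))) → 2
  π[f,a]((T ⋈[b=h] π[h](γ[h; MIN(c)→d](R)))) → 2
E2 subexpression sizes:
  R → 4
  γ[h; MIN(c)→d](R) → 3
  π[h](γ[h; MIN(c)→d](R)) → 3
  T → 3
  (π[h](γ[h; MIN(c)→d](R)) ⋈[h=b] T) → 2
  π[b,f,a,h]((π[h](γ[h; MIN(c)→d](R)) ⋈[h=b] T)) → 2
  π[f,a](π[b,f,a,h]((π[h](γ[h; MIN(c)→d](R)) ⋈[h=b] T))) → 2

E1 and E2 produce the same multiset:
f | a
2 | 6
6 | 6

yes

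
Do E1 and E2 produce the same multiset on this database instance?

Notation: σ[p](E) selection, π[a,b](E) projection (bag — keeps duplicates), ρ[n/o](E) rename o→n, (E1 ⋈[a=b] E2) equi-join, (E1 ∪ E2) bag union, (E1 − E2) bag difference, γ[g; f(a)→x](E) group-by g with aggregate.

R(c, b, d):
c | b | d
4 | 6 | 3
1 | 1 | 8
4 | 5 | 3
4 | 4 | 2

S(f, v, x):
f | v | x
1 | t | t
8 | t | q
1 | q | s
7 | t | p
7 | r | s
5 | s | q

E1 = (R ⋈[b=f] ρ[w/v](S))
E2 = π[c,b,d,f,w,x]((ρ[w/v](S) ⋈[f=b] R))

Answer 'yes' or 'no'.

E1 stepwise |·|:
  R → 4
  S → 6
  ρ[w/v](S) → 6
  (R ⋈[b=f] ρ[w/v](S)) → 3
E2 stepwise |·|:
  S → 6
  ρ[w/v](S) → 6
  R → 4
  (ρ[w/v](S) ⋈[f=b] R) → 3
  π[c,b,d,f,w,x]((ρ[w/v](S) ⋈[f=b] R)) → 3

E1 and E2 produce the same multiset:
c | b | d | f | w | x
1 | 1 | 8 | 1 | q | s
1 | 1 | 8 | 1 | t | t
4 | 5 | 3 | 5 | s | q

yes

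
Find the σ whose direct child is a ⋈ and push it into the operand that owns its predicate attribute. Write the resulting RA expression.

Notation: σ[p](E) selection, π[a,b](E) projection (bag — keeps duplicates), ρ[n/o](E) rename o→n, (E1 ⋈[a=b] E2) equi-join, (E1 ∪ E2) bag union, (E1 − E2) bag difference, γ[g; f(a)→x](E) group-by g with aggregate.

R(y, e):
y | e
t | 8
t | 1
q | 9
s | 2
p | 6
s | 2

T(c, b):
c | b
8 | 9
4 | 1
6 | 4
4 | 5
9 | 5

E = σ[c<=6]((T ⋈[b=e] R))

σ filters on c, owned by the left side.
E' = (σ[c<=6](T) ⋈[b=e] R)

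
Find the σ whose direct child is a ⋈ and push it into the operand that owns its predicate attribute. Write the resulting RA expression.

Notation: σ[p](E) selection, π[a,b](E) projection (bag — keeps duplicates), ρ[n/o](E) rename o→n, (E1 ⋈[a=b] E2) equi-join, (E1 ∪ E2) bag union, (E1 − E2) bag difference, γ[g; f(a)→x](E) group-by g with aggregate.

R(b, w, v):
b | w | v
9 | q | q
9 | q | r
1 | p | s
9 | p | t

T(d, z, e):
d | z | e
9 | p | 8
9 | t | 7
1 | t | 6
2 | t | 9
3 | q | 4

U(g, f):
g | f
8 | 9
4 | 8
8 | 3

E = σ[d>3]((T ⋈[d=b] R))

σ filters on d, owned by the left side.
E' = (σ[d>3](T) ⋈[d=b] R)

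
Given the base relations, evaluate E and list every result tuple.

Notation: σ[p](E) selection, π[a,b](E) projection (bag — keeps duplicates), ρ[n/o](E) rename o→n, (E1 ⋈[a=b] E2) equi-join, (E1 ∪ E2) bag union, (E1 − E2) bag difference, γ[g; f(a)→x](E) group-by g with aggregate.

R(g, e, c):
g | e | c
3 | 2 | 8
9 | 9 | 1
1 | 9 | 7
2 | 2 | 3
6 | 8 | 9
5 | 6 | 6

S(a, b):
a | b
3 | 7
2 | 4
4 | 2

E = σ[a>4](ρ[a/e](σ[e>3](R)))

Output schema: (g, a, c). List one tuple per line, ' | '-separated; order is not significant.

Stepwise |·|:
  R → 6
  σ[e>3](R) → 4
  ρ[a/e](σ[e>3](R)) → 4
  σ[a>4](ρ[a/e](σ[e>3](R))) → 4

== RESULT ==
g | a | c
1 | 9 | 7
5 | 6 | 6
6 | 8 | 9
9 | 9 | 1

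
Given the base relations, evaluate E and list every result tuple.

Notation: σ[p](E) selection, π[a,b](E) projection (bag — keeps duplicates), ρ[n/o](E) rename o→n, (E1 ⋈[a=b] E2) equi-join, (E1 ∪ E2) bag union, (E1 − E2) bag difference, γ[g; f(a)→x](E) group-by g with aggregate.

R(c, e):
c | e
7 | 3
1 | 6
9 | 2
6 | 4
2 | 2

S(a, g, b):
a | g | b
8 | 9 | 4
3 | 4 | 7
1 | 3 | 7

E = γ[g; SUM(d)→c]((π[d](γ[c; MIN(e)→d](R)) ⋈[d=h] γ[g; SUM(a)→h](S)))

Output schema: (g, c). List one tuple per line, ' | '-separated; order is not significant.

Per-node cardinality:
  R → 5
  γ[c; MIN(e)→d](R) → 5
  π[d](γ[c; MIN(e)→d](R)) → 5
  S → 3
  γ[g; SUM(a)→h](S) → 3
  (π[d](γ[c; MIN(e)→d](R)) ⋈[d=h] γ[g; SUM(a)→h](S)) → 1
  γ[g; SUM(d)→c]((π[d](γ[c; MIN(e)→d](R)) ⋈[d=h] γ[g; SUM(a)→h](S))) → 1

== RESULT ==
g | c
4 | 3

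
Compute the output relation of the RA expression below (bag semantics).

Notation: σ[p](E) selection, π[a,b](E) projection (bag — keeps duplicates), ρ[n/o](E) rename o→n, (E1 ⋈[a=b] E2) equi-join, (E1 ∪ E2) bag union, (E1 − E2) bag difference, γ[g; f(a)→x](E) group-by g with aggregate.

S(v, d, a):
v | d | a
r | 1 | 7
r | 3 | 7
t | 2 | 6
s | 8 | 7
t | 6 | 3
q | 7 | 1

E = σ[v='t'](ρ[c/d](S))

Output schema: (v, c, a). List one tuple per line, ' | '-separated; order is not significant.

Per-node cardinality:
  S → 6
  ρ[c/d](S) → 6
  σ[v='t'](ρ[c/d](S)) → 2

== RESULT ==
v | c | a
t | 2 | 6
t | 6 | 3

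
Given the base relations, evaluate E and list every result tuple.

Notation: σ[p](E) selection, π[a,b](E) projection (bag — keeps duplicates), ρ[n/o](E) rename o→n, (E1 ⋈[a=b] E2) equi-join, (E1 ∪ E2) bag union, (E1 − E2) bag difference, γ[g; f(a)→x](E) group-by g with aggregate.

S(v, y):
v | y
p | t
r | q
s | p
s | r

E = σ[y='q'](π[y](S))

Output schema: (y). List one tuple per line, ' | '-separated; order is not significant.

Subexpression sizes:
  S → 4
  π[y](S) → 4
  σ[y='q'](π[y](S)) → 1

== RESULT ==
y
q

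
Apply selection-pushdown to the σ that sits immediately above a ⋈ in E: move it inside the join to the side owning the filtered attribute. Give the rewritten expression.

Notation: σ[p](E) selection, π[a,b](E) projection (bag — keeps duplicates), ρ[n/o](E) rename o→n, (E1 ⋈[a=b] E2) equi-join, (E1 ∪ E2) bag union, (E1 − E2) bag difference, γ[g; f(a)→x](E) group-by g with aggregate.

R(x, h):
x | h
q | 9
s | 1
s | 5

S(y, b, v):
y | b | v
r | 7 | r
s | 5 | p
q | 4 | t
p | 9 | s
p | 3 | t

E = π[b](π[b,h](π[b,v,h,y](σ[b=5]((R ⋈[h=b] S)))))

σ filters on b, owned by the right side.
E' = π[b](π[b,h](π[b,v,h,y]((R ⋈[h=b] σ[b=5](S)))))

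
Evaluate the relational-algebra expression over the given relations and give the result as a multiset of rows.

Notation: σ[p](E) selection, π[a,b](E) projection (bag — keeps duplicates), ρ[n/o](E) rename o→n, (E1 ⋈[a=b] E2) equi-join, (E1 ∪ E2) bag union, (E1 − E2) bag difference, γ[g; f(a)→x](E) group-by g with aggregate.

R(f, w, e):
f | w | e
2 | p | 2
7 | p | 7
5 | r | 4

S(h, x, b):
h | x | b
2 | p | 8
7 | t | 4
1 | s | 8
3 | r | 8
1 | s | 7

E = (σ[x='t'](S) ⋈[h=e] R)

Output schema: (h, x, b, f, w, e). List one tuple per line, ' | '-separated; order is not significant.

Stepwise |·|:
  S → 5
  σ[x='t'](S) → 1
  R → 3
  (σ[x='t'](S) ⋈[h=e] R) → 1

== RESULT ==
h | x | b | f | w | e
7 | t | 4 | 7 | p | 7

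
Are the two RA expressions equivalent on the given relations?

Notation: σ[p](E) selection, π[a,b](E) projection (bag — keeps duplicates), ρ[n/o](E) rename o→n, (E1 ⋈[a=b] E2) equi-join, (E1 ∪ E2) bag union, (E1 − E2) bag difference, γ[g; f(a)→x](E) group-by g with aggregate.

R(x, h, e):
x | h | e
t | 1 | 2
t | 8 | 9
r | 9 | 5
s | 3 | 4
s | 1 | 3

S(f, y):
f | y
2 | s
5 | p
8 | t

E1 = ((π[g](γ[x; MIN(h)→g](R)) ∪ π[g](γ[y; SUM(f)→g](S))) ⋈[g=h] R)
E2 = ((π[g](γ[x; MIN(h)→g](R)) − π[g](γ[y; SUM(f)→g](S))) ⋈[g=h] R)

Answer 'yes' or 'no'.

E1 stepwise |·|:
  R → 5
  γ[x; MIN(h)→g](R) → 3
  π[g](γ[x; MIN(h)→g](R)) → 3
  S → 3
  γ[y; SUM(f)→g](S) → 3
  π[g](γ[y; SUM(f)→g](S)) → 3
  (π[g](γ[x; MIN(h)→g](R)) ∪ π[g](γ[y; SUM(f)→g](S))) → 6
  R → 5
  ((π[g](γ[x; MIN(h)→g](R)) ∪ π[g](γ[y; SUM(f)→g](S))) ⋈[g=h] R) → 6
E2 stepwise |·|:
  R → 5
  γ[x; MIN(h)→g](R) → 3
  π[g](γ[x; MIN(h)→g](R)) → 3
  S → 3
  γ[y; SUM(f)→g](S) → 3
  π[g](γ[y; SUM(f)→g](S)) → 3
  (π[g](γ[x; MIN(h)→g](R)) − π[g](γ[y; SUM(f)→g](S))) → 3
  R → 5
  ((π[g](γ[x; MIN(h)→g](R)) − π[g](γ[y; SUM(f)→g](S))) ⋈[g=h] R) → 5

E1 result:
g | x | h | e
1 | s | 1 | 3
1 | s | 1 | 3
1 | t | 1 | 2
1 | t | 1 | 2
8 | t | 8 | 9
9 | r | 9 | 5
E2 result:
g | x | h | e
1 | s | 1 | 3
1 | s | 1 | 3
1 | t | 1 | 2
1 | t | 1 | 2
9 | r | 9 | 5
Witness: (8, 't', 8, 9) appears 1× in E1 but 0× in E2.

no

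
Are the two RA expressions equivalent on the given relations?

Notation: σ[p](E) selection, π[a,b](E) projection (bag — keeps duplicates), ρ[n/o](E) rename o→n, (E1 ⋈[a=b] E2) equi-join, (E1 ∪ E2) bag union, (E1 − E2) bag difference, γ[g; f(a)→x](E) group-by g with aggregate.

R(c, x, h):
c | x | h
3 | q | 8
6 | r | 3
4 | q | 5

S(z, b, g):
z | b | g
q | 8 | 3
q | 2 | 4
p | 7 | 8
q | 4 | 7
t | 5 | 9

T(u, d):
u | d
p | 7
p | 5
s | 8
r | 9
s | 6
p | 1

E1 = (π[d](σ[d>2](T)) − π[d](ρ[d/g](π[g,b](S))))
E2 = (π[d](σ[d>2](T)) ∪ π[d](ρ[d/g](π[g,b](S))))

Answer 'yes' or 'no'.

E1 stepwise |·|:
  T → 6
  σ[d>2](T) → 5
  π[d](σ[d>2](T)) → 5
  S → 5
  π[g,b](S) → 5
  ρ[d/g](π[g,b](S)) → 5
  π[d](ρ[d/g](π[g,b](S))) → 5
  (π[d](σ[d>2](T)) − π[d](ρ[d/g](π[g,b](S)))) → 2
E2 stepwise |·|:
  T → 6
  σ[d>2](T) → 5
  π[d](σ[d>2](T)) → 5
  S → 5
  π[g,b](S) → 5
  ρ[d/g](π[g,b](S)) → 5
  π[d](ρ[d/g](π[g,b](S))) → 5
  (π[d](σ[d>2](T)) ∪ π[d](ρ[d/g](π[g,b](S)))) → 10

E1 result:
d
5
6
E2 result:
d
3
4
5
6
7
7
8
8
9
9
Witness: (8,) appears 0× in E1 but 2× in E2.

no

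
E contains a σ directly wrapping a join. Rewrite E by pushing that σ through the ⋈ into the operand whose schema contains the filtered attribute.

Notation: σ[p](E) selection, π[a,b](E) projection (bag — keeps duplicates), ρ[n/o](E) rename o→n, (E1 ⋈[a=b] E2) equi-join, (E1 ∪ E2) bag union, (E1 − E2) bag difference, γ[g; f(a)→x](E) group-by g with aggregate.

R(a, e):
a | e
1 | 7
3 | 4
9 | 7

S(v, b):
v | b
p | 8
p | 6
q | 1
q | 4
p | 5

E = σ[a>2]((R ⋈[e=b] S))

σ filters on a, owned by the left side.
E' = (σ[a>2](R) ⋈[e=b] S)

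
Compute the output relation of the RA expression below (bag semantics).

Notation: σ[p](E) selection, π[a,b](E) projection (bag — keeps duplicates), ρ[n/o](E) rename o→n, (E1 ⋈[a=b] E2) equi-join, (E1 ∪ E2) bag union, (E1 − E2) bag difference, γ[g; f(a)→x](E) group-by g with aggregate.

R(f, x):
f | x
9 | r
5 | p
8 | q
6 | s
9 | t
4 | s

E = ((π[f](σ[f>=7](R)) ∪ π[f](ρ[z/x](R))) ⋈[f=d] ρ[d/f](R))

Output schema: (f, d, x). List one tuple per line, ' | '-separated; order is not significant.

Subexpression sizes:
  R → 6
  σ[f>=7](R) → 3
  π[f](σ[f>=7](R)) → 3
  R → 6
  ρ[z/x](R) → 6
  π[f](ρ[z/x](R)) → 6
  (π[f](σ[f>=7](R)) ∪ π[f](ρ[z/x](R))) → 9
  R → 6
  ρ[d/f](R) → 6
  ((π[f](σ[f>=7](R)) ∪ π[f](ρ[z/x](R))) ⋈[f=d] ρ[d/f](R)) → 13

== RESULT ==
f | d | x
4 | 4 | s
5 | 5 | p
6 | 6 | s
8 | 8 | q
8 | 8 | q
9 | 9 | r
9 | 9 | r
9 | 9 | r
9 | 9 | r
9 | 9 | t
9 | 9 | t
9 | 9 | t
9 | 9 | t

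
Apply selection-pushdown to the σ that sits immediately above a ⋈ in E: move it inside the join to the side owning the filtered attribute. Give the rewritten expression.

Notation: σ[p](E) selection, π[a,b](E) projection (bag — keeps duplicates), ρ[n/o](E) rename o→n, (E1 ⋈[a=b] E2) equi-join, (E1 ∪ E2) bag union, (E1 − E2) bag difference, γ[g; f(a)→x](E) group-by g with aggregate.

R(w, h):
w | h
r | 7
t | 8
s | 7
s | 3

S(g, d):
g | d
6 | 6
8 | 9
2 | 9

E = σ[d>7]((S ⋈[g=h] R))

σ filters on d, owned by the left side.
E' = (σ[d>7](S) ⋈[g=h] R)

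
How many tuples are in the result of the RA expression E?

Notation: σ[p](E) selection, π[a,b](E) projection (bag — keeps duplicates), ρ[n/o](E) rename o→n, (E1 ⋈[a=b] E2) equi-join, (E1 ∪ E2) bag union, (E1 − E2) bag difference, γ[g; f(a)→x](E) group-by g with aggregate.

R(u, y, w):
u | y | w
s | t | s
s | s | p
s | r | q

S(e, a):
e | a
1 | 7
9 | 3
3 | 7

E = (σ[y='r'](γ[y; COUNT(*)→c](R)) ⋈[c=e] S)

Per-node cardinality:
  R → 3
  γ[y; COUNT(*)→c](R) → 3
  σ[y='r'](γ[y; COUNT(*)→c](R)) → 1
  S → 3
  (σ[y='r'](γ[y; COUNT(*)→c](R)) ⋈[c=e] S) → 1

|E| = 1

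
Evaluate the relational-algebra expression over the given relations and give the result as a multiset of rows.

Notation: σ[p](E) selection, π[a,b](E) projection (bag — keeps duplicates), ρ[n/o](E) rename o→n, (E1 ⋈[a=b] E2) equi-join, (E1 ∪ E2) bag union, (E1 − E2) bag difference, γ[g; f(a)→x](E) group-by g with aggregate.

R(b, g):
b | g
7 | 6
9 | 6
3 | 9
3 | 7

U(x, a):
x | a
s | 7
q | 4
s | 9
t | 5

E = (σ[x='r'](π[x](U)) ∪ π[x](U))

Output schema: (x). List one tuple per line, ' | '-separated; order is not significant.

Stepwise |·|:
  U → 4
  π[x](U) → 4
  σ[x='r'](π[x](U)) → 0
  U → 4
  π[x](U) → 4
  (σ[x='r'](π[x](U)) ∪ π[x](U)) → 4

== RESULT ==
x
q
s
s
t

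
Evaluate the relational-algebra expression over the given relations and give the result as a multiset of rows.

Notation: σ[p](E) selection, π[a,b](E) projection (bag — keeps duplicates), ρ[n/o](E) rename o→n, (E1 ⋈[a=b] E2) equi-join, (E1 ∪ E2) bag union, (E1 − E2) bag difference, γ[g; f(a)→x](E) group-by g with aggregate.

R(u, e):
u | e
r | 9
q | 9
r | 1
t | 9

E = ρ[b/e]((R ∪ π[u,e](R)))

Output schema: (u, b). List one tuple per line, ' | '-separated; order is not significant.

Per-node cardinality:
  R → 4
  R → 4
  π[u,e](R) → 4
  (R ∪ π[u,e](R)) → 8
  ρ[b/e]((R ∪ π[u,e](R))) → 8

== RESULT ==
u | b
q | 9
q | 9
r | 1
r | 1
r | 9
r | 9
t | 9
t | 9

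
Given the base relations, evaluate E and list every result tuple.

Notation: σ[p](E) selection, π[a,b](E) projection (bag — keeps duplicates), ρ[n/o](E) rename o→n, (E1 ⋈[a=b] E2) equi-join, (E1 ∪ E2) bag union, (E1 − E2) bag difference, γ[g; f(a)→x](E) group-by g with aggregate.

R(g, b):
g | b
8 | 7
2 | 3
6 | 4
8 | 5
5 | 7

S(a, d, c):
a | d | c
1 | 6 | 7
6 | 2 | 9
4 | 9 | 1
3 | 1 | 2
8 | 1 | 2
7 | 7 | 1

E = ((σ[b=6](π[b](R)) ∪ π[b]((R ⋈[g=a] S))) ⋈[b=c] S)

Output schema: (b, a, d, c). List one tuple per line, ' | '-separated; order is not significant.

Row counts bottom-up:
  R → 5
  π[b](R) → 5
  σ[b=6](π[b](R)) → 0
  R → 5
  S → 6
  (R ⋈[g=a] S) → 3
  π[b]((R ⋈[g=a] S)) → 3
  (σ[b=6](π[b](R)) ∪ π[b]((R ⋈[g=a] S))) → 3
  S → 6
  ((σ[b=6](π[b](R)) ∪ π[b]((R ⋈[g=a] S))) ⋈[b=c] S) → 1

== RESULT ==
b | a | d | c
7 | 1 | 6 | 7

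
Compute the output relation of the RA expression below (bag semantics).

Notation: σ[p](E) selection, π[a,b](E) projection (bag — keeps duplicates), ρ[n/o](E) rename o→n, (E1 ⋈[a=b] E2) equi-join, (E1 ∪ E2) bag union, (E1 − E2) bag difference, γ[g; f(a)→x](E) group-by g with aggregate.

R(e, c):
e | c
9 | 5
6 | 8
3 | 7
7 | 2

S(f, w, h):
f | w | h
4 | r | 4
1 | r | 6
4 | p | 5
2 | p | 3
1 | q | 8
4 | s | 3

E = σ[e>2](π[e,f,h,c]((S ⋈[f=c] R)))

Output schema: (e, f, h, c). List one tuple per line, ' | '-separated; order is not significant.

Stepwise |·|:
  S → 6
  R → 4
  (S ⋈[f=c] R) → 1
  π[e,f,h,c]((S ⋈[f=c] R)) → 1
  σ[e>2](π[e,f,h,c]((S ⋈[f=c] R))) → 1

== RESULT ==
e | f | h | c
7 | 2 | 3 | 2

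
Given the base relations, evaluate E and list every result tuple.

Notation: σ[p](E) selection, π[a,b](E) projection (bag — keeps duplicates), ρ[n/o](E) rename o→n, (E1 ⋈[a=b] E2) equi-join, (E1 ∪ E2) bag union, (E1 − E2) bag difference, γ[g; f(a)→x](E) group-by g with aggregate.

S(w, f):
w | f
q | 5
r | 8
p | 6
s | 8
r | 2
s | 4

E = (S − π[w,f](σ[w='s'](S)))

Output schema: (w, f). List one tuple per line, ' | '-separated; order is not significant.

Per-node cardinality:
  S → 6
  S → 6
  σ[w='s'](S) → 2
  π[w,f](σ[w='s'](S)) → 2
  (S − π[w,f](σ[w='s'](S))) → 4

== RESULT ==
w | f
p | 6
q | 5
r | 2
r | 8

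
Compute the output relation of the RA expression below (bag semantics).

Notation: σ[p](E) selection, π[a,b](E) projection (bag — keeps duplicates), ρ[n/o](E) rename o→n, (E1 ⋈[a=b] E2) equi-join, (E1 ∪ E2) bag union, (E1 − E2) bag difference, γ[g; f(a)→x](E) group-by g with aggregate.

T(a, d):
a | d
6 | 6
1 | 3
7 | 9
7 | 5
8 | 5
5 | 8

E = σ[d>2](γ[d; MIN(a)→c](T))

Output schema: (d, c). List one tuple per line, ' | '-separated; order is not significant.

Stepwise |·|:
  T → 6
  γ[d; MIN(a)→c](T) → 5
  σ[d>2](γ[d; MIN(a)→c](T)) → 5

== RESULT ==
d | c
3 | 1
5 | 7
6 | 6
8 | 5
9 | 7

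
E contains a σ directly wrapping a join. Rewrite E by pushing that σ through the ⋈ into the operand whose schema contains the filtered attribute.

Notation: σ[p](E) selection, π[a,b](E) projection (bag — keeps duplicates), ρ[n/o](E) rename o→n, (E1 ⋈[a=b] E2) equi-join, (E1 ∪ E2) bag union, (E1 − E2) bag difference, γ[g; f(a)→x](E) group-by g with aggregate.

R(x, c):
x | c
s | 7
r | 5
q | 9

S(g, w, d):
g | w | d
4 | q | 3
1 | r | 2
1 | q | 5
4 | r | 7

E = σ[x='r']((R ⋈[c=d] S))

σ filters on x, owned by the left side.
E' = (σ[x='r'](R) ⋈[c=d] S)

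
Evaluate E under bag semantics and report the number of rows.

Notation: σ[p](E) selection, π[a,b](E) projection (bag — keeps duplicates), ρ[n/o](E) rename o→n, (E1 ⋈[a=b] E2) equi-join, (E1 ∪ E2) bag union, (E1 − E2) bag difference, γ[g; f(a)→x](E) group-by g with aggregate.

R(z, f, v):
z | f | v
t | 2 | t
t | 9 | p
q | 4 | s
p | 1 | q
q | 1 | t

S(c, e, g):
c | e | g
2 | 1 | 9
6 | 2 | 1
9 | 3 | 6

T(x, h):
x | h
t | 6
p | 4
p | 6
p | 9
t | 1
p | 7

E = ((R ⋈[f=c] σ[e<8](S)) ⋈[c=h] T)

Row counts bottom-up:
  R → 5
  S → 3
  σ[e<8](S) → 3
  (R ⋈[f=c] σ[e<8](S)) → 2
  T → 6
  ((R ⋈[f=c] σ[e<8](S)) ⋈[c=h] T) → 1

|E| = 1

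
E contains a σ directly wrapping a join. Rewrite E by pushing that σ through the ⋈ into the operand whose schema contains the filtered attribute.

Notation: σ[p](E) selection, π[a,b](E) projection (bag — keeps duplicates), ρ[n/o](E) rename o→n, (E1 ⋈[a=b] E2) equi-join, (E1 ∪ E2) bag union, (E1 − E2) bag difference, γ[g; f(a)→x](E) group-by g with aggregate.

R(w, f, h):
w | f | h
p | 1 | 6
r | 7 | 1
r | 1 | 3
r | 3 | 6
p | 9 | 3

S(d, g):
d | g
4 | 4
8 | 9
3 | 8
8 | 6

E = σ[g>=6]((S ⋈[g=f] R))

σ filters on g, owned by the left side.
E' = (σ[g>=6](S) ⋈[g=f] R)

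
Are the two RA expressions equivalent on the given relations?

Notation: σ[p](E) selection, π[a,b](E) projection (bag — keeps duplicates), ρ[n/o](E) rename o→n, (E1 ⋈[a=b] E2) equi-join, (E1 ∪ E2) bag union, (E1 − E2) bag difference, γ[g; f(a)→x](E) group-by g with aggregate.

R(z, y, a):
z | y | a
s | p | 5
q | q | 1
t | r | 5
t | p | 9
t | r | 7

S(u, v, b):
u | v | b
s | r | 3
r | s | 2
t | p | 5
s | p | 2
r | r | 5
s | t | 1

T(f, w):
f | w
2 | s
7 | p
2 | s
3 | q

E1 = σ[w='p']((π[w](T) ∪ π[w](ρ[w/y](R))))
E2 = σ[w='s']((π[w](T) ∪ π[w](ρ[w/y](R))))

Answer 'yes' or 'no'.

E1 per-node cardinality:
  T → 4
  π[w](T) → 4
  R → 5
  ρ[w/y](R) → 5
  π[w](ρ[w/y](R)) → 5
  (π[w](T) ∪ π[w](ρ[w/y](R))) → 9
  σ[w='p']((π[w](T) ∪ π[w](ρ[w/y](R)))) → 3
E2 per-node cardinality:
  T → 4
  π[w](T) → 4
  R → 5
  ρ[w/y](R) → 5
  π[w](ρ[w/y](R)) → 5
  (π[w](T) ∪ π[w](ρ[w/y](R))) → 9
  σ[w='s']((π[w](T) ∪ π[w](ρ[w/y](R)))) → 2

E1 result:
w
p
p
p
E2 result:
w
s
s
Witness: ('p',) appears 3× in E1 but 0× in E2.

no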